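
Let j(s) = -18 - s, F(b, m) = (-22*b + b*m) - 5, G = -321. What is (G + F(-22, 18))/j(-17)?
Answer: 238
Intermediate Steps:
F(b, m) = -5 - 22*b + b*m
(G + F(-22, 18))/j(-17) = (-321 + (-5 - 22*(-22) - 22*18))/(-18 - 1*(-17)) = (-321 + (-5 + 484 - 396))/(-18 + 17) = (-321 + 83)/(-1) = -238*(-1) = 238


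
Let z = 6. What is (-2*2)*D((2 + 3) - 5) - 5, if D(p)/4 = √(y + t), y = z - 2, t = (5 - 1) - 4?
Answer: -37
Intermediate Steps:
t = 0 (t = 4 - 4 = 0)
y = 4 (y = 6 - 2 = 4)
D(p) = 8 (D(p) = 4*√(4 + 0) = 4*√4 = 4*2 = 8)
(-2*2)*D((2 + 3) - 5) - 5 = -2*2*8 - 5 = -4*8 - 5 = -32 - 5 = -37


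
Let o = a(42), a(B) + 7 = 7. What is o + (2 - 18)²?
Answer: 256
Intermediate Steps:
a(B) = 0 (a(B) = -7 + 7 = 0)
o = 0
o + (2 - 18)² = 0 + (2 - 18)² = 0 + (-16)² = 0 + 256 = 256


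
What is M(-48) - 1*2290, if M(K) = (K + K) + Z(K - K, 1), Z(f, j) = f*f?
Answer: -2386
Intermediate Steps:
Z(f, j) = f²
M(K) = 2*K (M(K) = (K + K) + (K - K)² = 2*K + 0² = 2*K + 0 = 2*K)
M(-48) - 1*2290 = 2*(-48) - 1*2290 = -96 - 2290 = -2386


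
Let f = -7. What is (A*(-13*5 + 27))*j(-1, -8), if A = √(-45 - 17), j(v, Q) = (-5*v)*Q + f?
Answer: 1786*I*√62 ≈ 14063.0*I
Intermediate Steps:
j(v, Q) = -7 - 5*Q*v (j(v, Q) = (-5*v)*Q - 7 = -5*Q*v - 7 = -7 - 5*Q*v)
A = I*√62 (A = √(-62) = I*√62 ≈ 7.874*I)
(A*(-13*5 + 27))*j(-1, -8) = ((I*√62)*(-13*5 + 27))*(-7 - 5*(-8)*(-1)) = ((I*√62)*(-65 + 27))*(-7 - 40) = ((I*√62)*(-38))*(-47) = -38*I*√62*(-47) = 1786*I*√62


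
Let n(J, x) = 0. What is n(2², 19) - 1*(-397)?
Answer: 397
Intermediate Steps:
n(2², 19) - 1*(-397) = 0 - 1*(-397) = 0 + 397 = 397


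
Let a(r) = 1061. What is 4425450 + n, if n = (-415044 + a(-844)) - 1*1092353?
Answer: 2919114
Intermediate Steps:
n = -1506336 (n = (-415044 + 1061) - 1*1092353 = -413983 - 1092353 = -1506336)
4425450 + n = 4425450 - 1506336 = 2919114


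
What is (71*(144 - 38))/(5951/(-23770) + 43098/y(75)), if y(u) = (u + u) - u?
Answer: 894465100/68266209 ≈ 13.103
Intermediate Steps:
y(u) = u (y(u) = 2*u - u = u)
(71*(144 - 38))/(5951/(-23770) + 43098/y(75)) = (71*(144 - 38))/(5951/(-23770) + 43098/75) = (71*106)/(5951*(-1/23770) + 43098*(1/75)) = 7526/(-5951/23770 + 14366/25) = 7526/(68266209/118850) = 7526*(118850/68266209) = 894465100/68266209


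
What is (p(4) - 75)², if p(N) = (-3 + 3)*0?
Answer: 5625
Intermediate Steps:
p(N) = 0 (p(N) = 0*0 = 0)
(p(4) - 75)² = (0 - 75)² = (-75)² = 5625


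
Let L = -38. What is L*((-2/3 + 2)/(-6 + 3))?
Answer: 152/9 ≈ 16.889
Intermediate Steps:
L*((-2/3 + 2)/(-6 + 3)) = -38*(-2/3 + 2)/(-6 + 3) = -38*(-2*1/3 + 2)/(-3) = -38*(-2/3 + 2)*(-1)/3 = -152*(-1)/(3*3) = -38*(-4/9) = 152/9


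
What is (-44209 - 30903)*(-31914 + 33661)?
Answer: -131220664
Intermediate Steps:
(-44209 - 30903)*(-31914 + 33661) = -75112*1747 = -131220664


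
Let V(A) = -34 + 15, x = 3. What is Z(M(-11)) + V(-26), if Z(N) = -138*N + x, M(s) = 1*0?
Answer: -16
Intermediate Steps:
M(s) = 0
V(A) = -19
Z(N) = 3 - 138*N (Z(N) = -138*N + 3 = 3 - 138*N)
Z(M(-11)) + V(-26) = (3 - 138*0) - 19 = (3 + 0) - 19 = 3 - 19 = -16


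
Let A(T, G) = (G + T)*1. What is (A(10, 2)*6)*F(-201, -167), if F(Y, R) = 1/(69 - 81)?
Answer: -6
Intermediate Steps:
A(T, G) = G + T
F(Y, R) = -1/12 (F(Y, R) = 1/(-12) = -1/12)
(A(10, 2)*6)*F(-201, -167) = ((2 + 10)*6)*(-1/12) = (12*6)*(-1/12) = 72*(-1/12) = -6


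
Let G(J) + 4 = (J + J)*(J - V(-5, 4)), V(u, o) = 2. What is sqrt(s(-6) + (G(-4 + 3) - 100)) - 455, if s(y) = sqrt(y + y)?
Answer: -455 + sqrt(-98 + 2*I*sqrt(3)) ≈ -454.83 + 9.901*I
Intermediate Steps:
s(y) = sqrt(2)*sqrt(y) (s(y) = sqrt(2*y) = sqrt(2)*sqrt(y))
G(J) = -4 + 2*J*(-2 + J) (G(J) = -4 + (J + J)*(J - 1*2) = -4 + (2*J)*(J - 2) = -4 + (2*J)*(-2 + J) = -4 + 2*J*(-2 + J))
sqrt(s(-6) + (G(-4 + 3) - 100)) - 455 = sqrt(sqrt(2)*sqrt(-6) + ((-4 - 4*(-4 + 3) + 2*(-4 + 3)**2) - 100)) - 455 = sqrt(sqrt(2)*(I*sqrt(6)) + ((-4 - 4*(-1) + 2*(-1)**2) - 100)) - 455 = sqrt(2*I*sqrt(3) + ((-4 + 4 + 2*1) - 100)) - 455 = sqrt(2*I*sqrt(3) + ((-4 + 4 + 2) - 100)) - 455 = sqrt(2*I*sqrt(3) + (2 - 100)) - 455 = sqrt(2*I*sqrt(3) - 98) - 455 = sqrt(-98 + 2*I*sqrt(3)) - 455 = -455 + sqrt(-98 + 2*I*sqrt(3))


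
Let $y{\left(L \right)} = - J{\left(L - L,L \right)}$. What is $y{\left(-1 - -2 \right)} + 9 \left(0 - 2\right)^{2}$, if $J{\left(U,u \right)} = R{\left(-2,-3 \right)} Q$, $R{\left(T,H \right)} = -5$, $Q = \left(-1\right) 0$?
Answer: $36$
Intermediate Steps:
$Q = 0$
$J{\left(U,u \right)} = 0$ ($J{\left(U,u \right)} = \left(-5\right) 0 = 0$)
$y{\left(L \right)} = 0$ ($y{\left(L \right)} = \left(-1\right) 0 = 0$)
$y{\left(-1 - -2 \right)} + 9 \left(0 - 2\right)^{2} = 0 + 9 \left(0 - 2\right)^{2} = 0 + 9 \left(-2\right)^{2} = 0 + 9 \cdot 4 = 0 + 36 = 36$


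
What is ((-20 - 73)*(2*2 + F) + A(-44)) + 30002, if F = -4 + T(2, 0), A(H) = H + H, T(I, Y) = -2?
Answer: 30100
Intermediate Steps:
A(H) = 2*H
F = -6 (F = -4 - 2 = -6)
((-20 - 73)*(2*2 + F) + A(-44)) + 30002 = ((-20 - 73)*(2*2 - 6) + 2*(-44)) + 30002 = (-93*(4 - 6) - 88) + 30002 = (-93*(-2) - 88) + 30002 = (186 - 88) + 30002 = 98 + 30002 = 30100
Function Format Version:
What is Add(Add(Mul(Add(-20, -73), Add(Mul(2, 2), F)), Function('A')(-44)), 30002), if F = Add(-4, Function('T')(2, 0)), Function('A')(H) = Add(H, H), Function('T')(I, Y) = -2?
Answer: 30100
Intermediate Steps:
Function('A')(H) = Mul(2, H)
F = -6 (F = Add(-4, -2) = -6)
Add(Add(Mul(Add(-20, -73), Add(Mul(2, 2), F)), Function('A')(-44)), 30002) = Add(Add(Mul(Add(-20, -73), Add(Mul(2, 2), -6)), Mul(2, -44)), 30002) = Add(Add(Mul(-93, Add(4, -6)), -88), 30002) = Add(Add(Mul(-93, -2), -88), 30002) = Add(Add(186, -88), 30002) = Add(98, 30002) = 30100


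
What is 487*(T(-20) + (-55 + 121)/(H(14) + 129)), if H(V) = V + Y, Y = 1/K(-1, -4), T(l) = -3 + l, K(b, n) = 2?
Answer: -3150403/287 ≈ -10977.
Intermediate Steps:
Y = ½ (Y = 1/2 = ½ ≈ 0.50000)
H(V) = ½ + V (H(V) = V + ½ = ½ + V)
487*(T(-20) + (-55 + 121)/(H(14) + 129)) = 487*((-3 - 20) + (-55 + 121)/((½ + 14) + 129)) = 487*(-23 + 66/(29/2 + 129)) = 487*(-23 + 66/(287/2)) = 487*(-23 + 66*(2/287)) = 487*(-23 + 132/287) = 487*(-6469/287) = -3150403/287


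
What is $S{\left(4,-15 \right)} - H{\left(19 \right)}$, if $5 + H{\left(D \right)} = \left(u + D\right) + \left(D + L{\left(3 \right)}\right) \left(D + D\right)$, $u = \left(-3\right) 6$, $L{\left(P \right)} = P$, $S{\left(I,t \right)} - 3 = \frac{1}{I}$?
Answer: $- \frac{3315}{4} \approx -828.75$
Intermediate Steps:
$S{\left(I,t \right)} = 3 + \frac{1}{I}$
$u = -18$
$H{\left(D \right)} = -23 + D + 2 D \left(3 + D\right)$ ($H{\left(D \right)} = -5 + \left(\left(-18 + D\right) + \left(D + 3\right) \left(D + D\right)\right) = -5 + \left(\left(-18 + D\right) + \left(3 + D\right) 2 D\right) = -5 + \left(\left(-18 + D\right) + 2 D \left(3 + D\right)\right) = -5 + \left(-18 + D + 2 D \left(3 + D\right)\right) = -23 + D + 2 D \left(3 + D\right)$)
$S{\left(4,-15 \right)} - H{\left(19 \right)} = \left(3 + \frac{1}{4}\right) - \left(-23 + 2 \cdot 19^{2} + 7 \cdot 19\right) = \left(3 + \frac{1}{4}\right) - \left(-23 + 2 \cdot 361 + 133\right) = \frac{13}{4} - \left(-23 + 722 + 133\right) = \frac{13}{4} - 832 = - \frac{3315}{4}$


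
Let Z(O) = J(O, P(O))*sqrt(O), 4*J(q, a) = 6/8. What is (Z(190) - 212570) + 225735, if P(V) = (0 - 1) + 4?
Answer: 13165 + 3*sqrt(190)/16 ≈ 13168.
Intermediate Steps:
P(V) = 3 (P(V) = -1 + 4 = 3)
J(q, a) = 3/16 (J(q, a) = (6/8)/4 = (6*(1/8))/4 = (1/4)*(3/4) = 3/16)
Z(O) = 3*sqrt(O)/16
(Z(190) - 212570) + 225735 = (3*sqrt(190)/16 - 212570) + 225735 = (-212570 + 3*sqrt(190)/16) + 225735 = 13165 + 3*sqrt(190)/16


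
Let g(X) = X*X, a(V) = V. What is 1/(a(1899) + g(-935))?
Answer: 1/876124 ≈ 1.1414e-6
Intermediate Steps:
g(X) = X**2
1/(a(1899) + g(-935)) = 1/(1899 + (-935)**2) = 1/(1899 + 874225) = 1/876124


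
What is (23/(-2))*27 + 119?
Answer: -383/2 ≈ -191.50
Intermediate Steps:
(23/(-2))*27 + 119 = (23*(-1/2))*27 + 119 = -23/2*27 + 119 = -621/2 + 119 = -383/2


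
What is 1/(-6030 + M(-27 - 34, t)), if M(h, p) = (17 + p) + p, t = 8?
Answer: -1/5997 ≈ -0.00016675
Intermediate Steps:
M(h, p) = 17 + 2*p
1/(-6030 + M(-27 - 34, t)) = 1/(-6030 + (17 + 2*8)) = 1/(-6030 + (17 + 16)) = 1/(-6030 + 33) = 1/(-5997) = -1/5997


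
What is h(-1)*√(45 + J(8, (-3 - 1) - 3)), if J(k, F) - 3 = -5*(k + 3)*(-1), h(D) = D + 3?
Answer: 2*√103 ≈ 20.298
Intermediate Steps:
h(D) = 3 + D
J(k, F) = 18 + 5*k (J(k, F) = 3 - 5*(k + 3)*(-1) = 3 - 5*(3 + k)*(-1) = 3 + (-15 - 5*k)*(-1) = 3 + (15 + 5*k) = 18 + 5*k)
h(-1)*√(45 + J(8, (-3 - 1) - 3)) = (3 - 1)*√(45 + (18 + 5*8)) = 2*√(45 + (18 + 40)) = 2*√(45 + 58) = 2*√103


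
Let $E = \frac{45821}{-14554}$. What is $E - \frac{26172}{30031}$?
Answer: $- \frac{1756957739}{437071174} \approx -4.0198$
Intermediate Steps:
$E = - \frac{45821}{14554}$ ($E = 45821 \left(- \frac{1}{14554}\right) = - \frac{45821}{14554} \approx -3.1483$)
$E - \frac{26172}{30031} = - \frac{45821}{14554} - \frac{26172}{30031} = - \frac{1756957739}{437071174}$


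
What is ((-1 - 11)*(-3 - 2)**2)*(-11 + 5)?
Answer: 1800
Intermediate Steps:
((-1 - 11)*(-3 - 2)**2)*(-11 + 5) = -12*(-5)**2*(-6) = -12*25*(-6) = -300*(-6) = 1800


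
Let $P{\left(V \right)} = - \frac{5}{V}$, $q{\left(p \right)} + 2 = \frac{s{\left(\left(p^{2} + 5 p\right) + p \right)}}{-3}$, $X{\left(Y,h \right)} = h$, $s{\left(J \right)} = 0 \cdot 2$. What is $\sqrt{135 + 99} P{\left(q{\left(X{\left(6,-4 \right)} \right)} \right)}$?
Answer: $\frac{15 \sqrt{26}}{2} \approx 38.243$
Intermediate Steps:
$s{\left(J \right)} = 0$
$q{\left(p \right)} = -2$ ($q{\left(p \right)} = -2 + \frac{0}{-3} = -2 + 0 \left(- \frac{1}{3}\right) = -2 + 0 = -2$)
$\sqrt{135 + 99} P{\left(q{\left(X{\left(6,-4 \right)} \right)} \right)} = \sqrt{135 + 99} \left(- \frac{5}{-2}\right) = \sqrt{234} \left(\left(-5\right) \left(- \frac{1}{2}\right)\right) = 3 \sqrt{26} \cdot \frac{5}{2} = \frac{15 \sqrt{26}}{2}$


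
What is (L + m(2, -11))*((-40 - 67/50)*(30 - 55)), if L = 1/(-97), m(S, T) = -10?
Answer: -2007057/194 ≈ -10346.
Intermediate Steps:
L = -1/97 ≈ -0.010309
(L + m(2, -11))*((-40 - 67/50)*(30 - 55)) = (-1/97 - 10)*((-40 - 67/50)*(30 - 55)) = -971*(-40 - 67*1/50)*(-25)/97 = -971*(-40 - 67/50)*(-25)/97 = -(-2007057)*(-25)/4850 = -971/97*2067/2 = -2007057/194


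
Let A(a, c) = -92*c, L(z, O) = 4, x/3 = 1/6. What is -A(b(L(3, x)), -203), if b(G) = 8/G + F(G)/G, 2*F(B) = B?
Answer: -18676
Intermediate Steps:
F(B) = B/2
x = ½ (x = 3/6 = 3*(⅙) = ½ ≈ 0.50000)
b(G) = ½ + 8/G (b(G) = 8/G + (G/2)/G = 8/G + ½ = ½ + 8/G)
-A(b(L(3, x)), -203) = -(-92)*(-203) = -1*18676 = -18676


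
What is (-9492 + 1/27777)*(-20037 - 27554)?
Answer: 12547808937253/27777 ≈ 4.5173e+8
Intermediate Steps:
(-9492 + 1/27777)*(-20037 - 27554) = (-9492 + 1/27777)*(-47591) = -263659283/27777*(-47591) = 12547808937253/27777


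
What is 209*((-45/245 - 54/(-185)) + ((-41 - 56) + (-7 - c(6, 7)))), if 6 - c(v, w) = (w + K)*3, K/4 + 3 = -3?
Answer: -304823156/9065 ≈ -33626.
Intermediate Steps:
K = -24 (K = -12 + 4*(-3) = -12 - 12 = -24)
c(v, w) = 78 - 3*w (c(v, w) = 6 - (w - 24)*3 = 6 - (-24 + w)*3 = 6 - (-72 + 3*w) = 6 + (72 - 3*w) = 78 - 3*w)
209*((-45/245 - 54/(-185)) + ((-41 - 56) + (-7 - c(6, 7)))) = 209*((-45/245 - 54/(-185)) + ((-41 - 56) + (-7 - (78 - 3*7)))) = 209*((-45*1/245 - 54*(-1/185)) + (-97 + (-7 - (78 - 21)))) = 209*((-9/49 + 54/185) + (-97 + (-7 - 1*57))) = 209*(981/9065 + (-97 + (-7 - 57))) = 209*(981/9065 + (-97 - 64)) = 209*(981/9065 - 161) = 209*(-1458484/9065) = -304823156/9065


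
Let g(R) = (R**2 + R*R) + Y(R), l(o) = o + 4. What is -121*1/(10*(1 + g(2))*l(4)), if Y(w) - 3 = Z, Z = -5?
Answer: -121/560 ≈ -0.21607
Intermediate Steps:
Y(w) = -2 (Y(w) = 3 - 5 = -2)
l(o) = 4 + o
g(R) = -2 + 2*R**2 (g(R) = (R**2 + R*R) - 2 = (R**2 + R**2) - 2 = 2*R**2 - 2 = -2 + 2*R**2)
-121*1/(10*(1 + g(2))*l(4)) = -121*1/(10*(1 + (-2 + 2*2**2))*(4 + 4)) = -121*1/(80*(1 + (-2 + 2*4))) = -121*1/(80*(1 + (-2 + 8))) = -121*1/(80*(1 + 6)) = -121/((8*7)*10) = -121/(56*10) = -121/560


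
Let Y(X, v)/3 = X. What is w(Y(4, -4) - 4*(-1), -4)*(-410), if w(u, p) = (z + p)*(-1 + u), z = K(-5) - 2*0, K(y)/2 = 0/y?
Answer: 24600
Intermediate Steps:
Y(X, v) = 3*X
K(y) = 0 (K(y) = 2*(0/y) = 2*0 = 0)
z = 0 (z = 0 - 2*0 = 0 + 0 = 0)
w(u, p) = p*(-1 + u) (w(u, p) = (0 + p)*(-1 + u) = p*(-1 + u))
w(Y(4, -4) - 4*(-1), -4)*(-410) = -4*(-1 + (3*4 - 4*(-1)))*(-410) = -4*(-1 + (12 + 4))*(-410) = -4*(-1 + 16)*(-410) = -4*15*(-410) = -60*(-410) = 24600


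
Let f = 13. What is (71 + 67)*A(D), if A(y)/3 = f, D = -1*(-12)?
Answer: 5382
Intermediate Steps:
D = 12
A(y) = 39 (A(y) = 3*13 = 39)
(71 + 67)*A(D) = (71 + 67)*39 = 138*39 = 5382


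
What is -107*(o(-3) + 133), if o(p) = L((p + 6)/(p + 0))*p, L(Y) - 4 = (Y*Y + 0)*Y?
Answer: -13268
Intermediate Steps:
L(Y) = 4 + Y³ (L(Y) = 4 + (Y*Y + 0)*Y = 4 + (Y² + 0)*Y = 4 + Y²*Y = 4 + Y³)
o(p) = p*(4 + (6 + p)³/p³) (o(p) = (4 + ((p + 6)/(p + 0))³)*p = (4 + ((6 + p)/p)³)*p = (4 + (6 + p)³/p³)*p = p*(4 + (6 + p)³/p³))
-107*(o(-3) + 133) = -107*((4*(-3) + (6 - 3)³/(-3)²) + 133) = -107*((-12 + (⅑)*3³) + 133) = -107*((-12 + (⅑)*27) + 133) = -107*((-12 + 3) + 133) = -107*(-9 + 133) = -107*124 = -13268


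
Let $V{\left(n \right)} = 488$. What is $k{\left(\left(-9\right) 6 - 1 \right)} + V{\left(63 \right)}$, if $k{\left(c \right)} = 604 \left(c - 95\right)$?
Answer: $-90112$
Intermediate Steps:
$k{\left(c \right)} = -57380 + 604 c$ ($k{\left(c \right)} = 604 \left(-95 + c\right) = -57380 + 604 c$)
$k{\left(\left(-9\right) 6 - 1 \right)} + V{\left(63 \right)} = \left(-57380 + 604 \left(\left(-9\right) 6 - 1\right)\right) + 488 = \left(-57380 + 604 \left(-54 - 1\right)\right) + 488 = \left(-57380 + 604 \left(-55\right)\right) + 488 = \left(-57380 - 33220\right) + 488 = -90600 + 488 = -90112$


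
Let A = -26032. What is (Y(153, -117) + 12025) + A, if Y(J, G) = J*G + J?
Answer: -31755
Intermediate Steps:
Y(J, G) = J + G*J (Y(J, G) = G*J + J = J + G*J)
(Y(153, -117) + 12025) + A = (153*(1 - 117) + 12025) - 26032 = (153*(-116) + 12025) - 26032 = (-17748 + 12025) - 26032 = -5723 - 26032 = -31755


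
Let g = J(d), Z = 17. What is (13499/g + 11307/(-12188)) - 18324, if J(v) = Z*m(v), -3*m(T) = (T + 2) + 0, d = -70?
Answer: -16105771233/880583 ≈ -18290.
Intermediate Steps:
m(T) = -2/3 - T/3 (m(T) = -((T + 2) + 0)/3 = -((2 + T) + 0)/3 = -(2 + T)/3 = -2/3 - T/3)
J(v) = -34/3 - 17*v/3 (J(v) = 17*(-2/3 - v/3) = -34/3 - 17*v/3)
g = 1156/3 (g = -34/3 - 17/3*(-70) = -34/3 + 1190/3 = 1156/3 ≈ 385.33)
(13499/g + 11307/(-12188)) - 18324 = (13499/(1156/3) + 11307/(-12188)) - 18324 = (13499*(3/1156) + 11307*(-1/12188)) - 18324 = (40497/1156 - 11307/12188) - 18324 = 30031659/880583 - 18324 = -16105771233/880583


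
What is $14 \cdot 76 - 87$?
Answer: $977$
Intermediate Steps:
$14 \cdot 76 - 87 = 1064 - 87 = 977$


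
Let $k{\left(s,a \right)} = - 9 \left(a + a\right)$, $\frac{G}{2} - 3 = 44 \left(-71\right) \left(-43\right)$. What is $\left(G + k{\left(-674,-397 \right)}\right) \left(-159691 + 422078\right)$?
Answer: $72370532792$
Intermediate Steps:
$G = 268670$ ($G = 6 + 2 \cdot 44 \left(-71\right) \left(-43\right) = 6 + 2 \left(\left(-3124\right) \left(-43\right)\right) = 6 + 2 \cdot 134332 = 6 + 268664 = 268670$)
$k{\left(s,a \right)} = - 18 a$ ($k{\left(s,a \right)} = - 9 \cdot 2 a = - 18 a$)
$\left(G + k{\left(-674,-397 \right)}\right) \left(-159691 + 422078\right) = \left(268670 - -7146\right) \left(-159691 + 422078\right) = \left(268670 + 7146\right) 262387 = 275816 \cdot 262387 = 72370532792$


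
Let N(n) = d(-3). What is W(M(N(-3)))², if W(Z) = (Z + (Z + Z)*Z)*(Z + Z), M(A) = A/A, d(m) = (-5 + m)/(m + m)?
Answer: 36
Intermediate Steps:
d(m) = (-5 + m)/(2*m) (d(m) = (-5 + m)/((2*m)) = (-5 + m)*(1/(2*m)) = (-5 + m)/(2*m))
N(n) = 4/3 (N(n) = (½)*(-5 - 3)/(-3) = (½)*(-⅓)*(-8) = 4/3)
M(A) = 1
W(Z) = 2*Z*(Z + 2*Z²) (W(Z) = (Z + (2*Z)*Z)*(2*Z) = (Z + 2*Z²)*(2*Z) = 2*Z*(Z + 2*Z²))
W(M(N(-3)))² = (1²*(2 + 4*1))² = (1*(2 + 4))² = (1*6)² = 6² = 36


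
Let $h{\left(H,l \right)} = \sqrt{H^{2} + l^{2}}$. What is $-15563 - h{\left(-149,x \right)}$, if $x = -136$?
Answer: $-15563 - \sqrt{40697} \approx -15765.0$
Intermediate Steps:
$-15563 - h{\left(-149,x \right)} = -15563 - \sqrt{\left(-149\right)^{2} + \left(-136\right)^{2}} = -15563 - \sqrt{22201 + 18496} = -15563 - \sqrt{40697}$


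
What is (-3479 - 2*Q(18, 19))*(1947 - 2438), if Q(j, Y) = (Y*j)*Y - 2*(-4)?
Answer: 8097081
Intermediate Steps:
Q(j, Y) = 8 + j*Y**2 (Q(j, Y) = j*Y**2 + 8 = 8 + j*Y**2)
(-3479 - 2*Q(18, 19))*(1947 - 2438) = (-3479 - 2*(8 + 18*19**2))*(1947 - 2438) = (-3479 - 2*(8 + 18*361))*(-491) = (-3479 - 2*(8 + 6498))*(-491) = (-3479 - 2*6506)*(-491) = (-3479 - 13012)*(-491) = -16491*(-491) = 8097081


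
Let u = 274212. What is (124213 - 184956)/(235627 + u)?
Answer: -60743/509839 ≈ -0.11914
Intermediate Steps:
(124213 - 184956)/(235627 + u) = (124213 - 184956)/(235627 + 274212) = -60743/509839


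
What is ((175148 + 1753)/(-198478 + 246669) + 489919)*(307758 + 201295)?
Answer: 12018671808631790/48191 ≈ 2.4940e+11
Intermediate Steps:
((175148 + 1753)/(-198478 + 246669) + 489919)*(307758 + 201295) = (176901/48191 + 489919)*509053 = (23609863430/48191)*509053 = 12018671808631790/48191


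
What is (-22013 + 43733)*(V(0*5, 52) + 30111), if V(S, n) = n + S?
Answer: 655140360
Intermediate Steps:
V(S, n) = S + n
(-22013 + 43733)*(V(0*5, 52) + 30111) = (-22013 + 43733)*((0*5 + 52) + 30111) = 21720*((0 + 52) + 30111) = 21720*(52 + 30111) = 21720*30163 = 655140360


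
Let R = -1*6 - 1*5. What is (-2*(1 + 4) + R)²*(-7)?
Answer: -3087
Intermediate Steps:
R = -11 (R = -6 - 5 = -11)
(-2*(1 + 4) + R)²*(-7) = (-2*(1 + 4) - 11)²*(-7) = (-2*5 - 11)²*(-7) = (-10 - 11)²*(-7) = (-21)²*(-7) = 441*(-7) = -3087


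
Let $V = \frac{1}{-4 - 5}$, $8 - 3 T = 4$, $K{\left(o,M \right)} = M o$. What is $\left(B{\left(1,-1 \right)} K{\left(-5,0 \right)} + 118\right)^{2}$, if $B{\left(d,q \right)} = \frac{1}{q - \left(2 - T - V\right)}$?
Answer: $13924$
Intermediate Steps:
$T = \frac{4}{3}$ ($T = \frac{8}{3} - \frac{4}{3} = \frac{4}{3} \approx 1.3333$)
$V = - \frac{1}{9}$ ($V = \frac{1}{-9} = - \frac{1}{9} \approx -0.11111$)
$B{\left(d,q \right)} = \frac{1}{- \frac{7}{9} + q}$ ($B{\left(d,q \right)} = \frac{1}{q + \left(\left(\frac{4}{3} - \frac{1}{9}\right) - 2\right)} = \frac{1}{q + \left(\frac{11}{9} - 2\right)} = \frac{1}{q - \frac{7}{9}} = \frac{1}{- \frac{7}{9} + q}$)
$\left(B{\left(1,-1 \right)} K{\left(-5,0 \right)} + 118\right)^{2} = \left(\frac{9}{-7 + 9 \left(-1\right)} 0 \left(-5\right) + 118\right)^{2} = \left(\frac{9}{-7 - 9} \cdot 0 + 118\right)^{2} = \left(\frac{9}{-16} \cdot 0 + 118\right)^{2} = \left(9 \left(- \frac{1}{16}\right) 0 + 118\right)^{2} = \left(\left(- \frac{9}{16}\right) 0 + 118\right)^{2} = \left(0 + 118\right)^{2} = 118^{2} = 13924$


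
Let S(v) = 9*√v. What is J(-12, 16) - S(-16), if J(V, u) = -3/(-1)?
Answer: 3 - 36*I ≈ 3.0 - 36.0*I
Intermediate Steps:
J(V, u) = 3 (J(V, u) = -3*(-1) = 3)
J(-12, 16) - S(-16) = 3 - 9*√(-16) = 3 - 9*4*I = 3 - 36*I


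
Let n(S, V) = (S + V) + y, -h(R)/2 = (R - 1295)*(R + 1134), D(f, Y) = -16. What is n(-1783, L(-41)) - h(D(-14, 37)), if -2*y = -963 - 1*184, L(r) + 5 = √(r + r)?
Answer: -5865221/2 + I*√82 ≈ -2.9326e+6 + 9.0554*I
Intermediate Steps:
L(r) = -5 + √2*√r (L(r) = -5 + √(r + r) = -5 + √(2*r) = -5 + √2*√r)
h(R) = -2*(-1295 + R)*(1134 + R) (h(R) = -2*(R - 1295)*(R + 1134) = -2*(-1295 + R)*(1134 + R))
y = 1147/2 (y = -(-963 - 1*184)/2 = -(-963 - 184)/2 = -½*(-1147) = 1147/2 ≈ 573.50)
n(S, V) = 1147/2 + S + V (n(S, V) = (S + V) + 1147/2 = 1147/2 + S + V)
n(-1783, L(-41)) - h(D(-14, 37)) = (1147/2 - 1783 + (-5 + √2*√(-41))) - (2937060 - 2*(-16)² + 322*(-16)) = (1147/2 - 1783 + (-5 + √2*(I*√41))) - (2937060 - 2*256 - 5152) = (1147/2 - 1783 + (-5 + I*√82)) - (2937060 - 512 - 5152) = (-2429/2 + I*√82) - 1*2931396 = (-2429/2 + I*√82) - 2931396 = -5865221/2 + I*√82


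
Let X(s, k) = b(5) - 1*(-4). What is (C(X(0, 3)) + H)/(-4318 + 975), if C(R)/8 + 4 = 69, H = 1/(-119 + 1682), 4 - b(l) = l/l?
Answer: -812761/5225109 ≈ -0.15555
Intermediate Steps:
b(l) = 3 (b(l) = 4 - l/l = 4 - 1*1 = 4 - 1 = 3)
H = 1/1563 ≈ 0.00063980
X(s, k) = 7 (X(s, k) = 3 - 1*(-4) = 3 + 4 = 7)
C(R) = 520 (C(R) = -32 + 8*69 = -32 + 552 = 520)
(C(X(0, 3)) + H)/(-4318 + 975) = (520 + 1/1563)/(-4318 + 975) = (812761/1563)/(-3343) = (812761/1563)*(-1/3343) = -812761/5225109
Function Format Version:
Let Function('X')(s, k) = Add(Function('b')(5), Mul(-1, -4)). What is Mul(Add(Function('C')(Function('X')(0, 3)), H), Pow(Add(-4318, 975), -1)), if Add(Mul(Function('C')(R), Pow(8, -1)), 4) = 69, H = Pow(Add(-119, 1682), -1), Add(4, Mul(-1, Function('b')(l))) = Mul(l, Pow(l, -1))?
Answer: Rational(-812761, 5225109) ≈ -0.15555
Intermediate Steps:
Function('b')(l) = 3 (Function('b')(l) = Add(4, Mul(-1, Mul(l, Pow(l, -1)))) = Add(4, Mul(-1, 1)) = Add(4, -1) = 3)
H = Rational(1, 1563) (H = Pow(1563, -1) = Rational(1, 1563) ≈ 0.00063980)
Function('X')(s, k) = 7 (Function('X')(s, k) = Add(3, Mul(-1, -4)) = Add(3, 4) = 7)
Function('C')(R) = 520 (Function('C')(R) = Add(-32, Mul(8, 69)) = Add(-32, 552) = 520)
Mul(Add(Function('C')(Function('X')(0, 3)), H), Pow(Add(-4318, 975), -1)) = Mul(Add(520, Rational(1, 1563)), Pow(Add(-4318, 975), -1)) = Mul(Rational(812761, 1563), Pow(-3343, -1)) = Mul(Rational(812761, 1563), Rational(-1, 3343)) = Rational(-812761, 5225109)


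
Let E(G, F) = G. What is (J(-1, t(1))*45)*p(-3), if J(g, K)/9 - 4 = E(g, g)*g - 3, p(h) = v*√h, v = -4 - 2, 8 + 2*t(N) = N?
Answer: -4860*I*√3 ≈ -8417.8*I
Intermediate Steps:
t(N) = -4 + N/2
v = -6
p(h) = -6*√h
J(g, K) = 9 + 9*g² (J(g, K) = 36 + 9*(g*g - 3) = 36 + 9*(g² - 3) = 36 + 9*(-3 + g²) = 36 + (-27 + 9*g²) = 9 + 9*g²)
(J(-1, t(1))*45)*p(-3) = ((9 + 9*(-1)²)*45)*(-6*I*√3) = ((9 + 9*1)*45)*(-6*I*√3) = ((9 + 9)*45)*(-6*I*√3) = (18*45)*(-6*I*√3) = 810*(-6*I*√3) = -4860*I*√3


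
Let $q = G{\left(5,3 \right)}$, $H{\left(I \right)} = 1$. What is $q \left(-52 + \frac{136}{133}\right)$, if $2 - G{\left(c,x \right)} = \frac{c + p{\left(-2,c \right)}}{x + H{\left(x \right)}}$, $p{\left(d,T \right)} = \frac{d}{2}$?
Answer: $- \frac{6780}{133} \approx -50.977$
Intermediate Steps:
$p{\left(d,T \right)} = \frac{d}{2}$ ($p{\left(d,T \right)} = d \frac{1}{2} = \frac{d}{2}$)
$G{\left(c,x \right)} = 2 - \frac{-1 + c}{1 + x}$ ($G{\left(c,x \right)} = 2 - \frac{c + \frac{1}{2} \left(-2\right)}{x + 1} = 2 - \frac{c - 1}{1 + x} = 2 - \frac{-1 + c}{1 + x}$)
$q = 1$ ($q = \frac{3 - 5 + 2 \cdot 3}{1 + 3} = \frac{3 - 5 + 6}{4} = \frac{1}{4} \cdot 4 = 1$)
$q \left(-52 + \frac{136}{133}\right) = 1 \left(-52 + \frac{136}{133}\right) = 1 \left(- \frac{6780}{133}\right) = - \frac{6780}{133}$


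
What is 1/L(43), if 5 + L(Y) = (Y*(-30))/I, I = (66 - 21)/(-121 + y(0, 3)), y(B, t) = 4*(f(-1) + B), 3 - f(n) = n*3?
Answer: 3/8327 ≈ 0.00036027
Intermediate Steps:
f(n) = 3 - 3*n (f(n) = 3 - n*3 = 3 - 3*n)
y(B, t) = 24 + 4*B (y(B, t) = 4*((3 - 3*(-1)) + B) = 4*((3 + 3) + B) = 4*(6 + B) = 24 + 4*B)
I = -45/97 (I = (66 - 21)/(-121 + (24 + 4*0)) = 45/(-121 + (24 + 0)) = 45/(-121 + 24) = 45/(-97) = 45*(-1/97) = -45/97 ≈ -0.46392)
L(Y) = -5 + 194*Y/3 (L(Y) = -5 + (Y*(-30))/(-45/97) = -5 - 30*Y*(-97/45) = -5 + 194*Y/3)
1/L(43) = 1/(-5 + (194/3)*43) = 1/(-5 + 8342/3) = 1/(8327/3) = 3/8327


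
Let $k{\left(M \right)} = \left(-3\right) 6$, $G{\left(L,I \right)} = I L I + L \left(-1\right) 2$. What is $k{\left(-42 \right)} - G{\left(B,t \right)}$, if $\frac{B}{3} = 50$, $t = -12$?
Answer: $-21318$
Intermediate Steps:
$B = 150$ ($B = 3 \cdot 50 = 150$)
$G{\left(L,I \right)} = - 2 L + L I^{2}$ ($G{\left(L,I \right)} = L I^{2} + - L 2 = L I^{2} - 2 L = - 2 L + L I^{2}$)
$k{\left(M \right)} = -18$
$k{\left(-42 \right)} - G{\left(B,t \right)} = -18 - 150 \left(-2 + \left(-12\right)^{2}\right) = -18 - 150 \left(-2 + 144\right) = -18 - 150 \cdot 142 = -18 - 21300 = -21318$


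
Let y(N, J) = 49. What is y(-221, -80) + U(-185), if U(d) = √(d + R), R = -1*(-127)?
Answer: 49 + I*√58 ≈ 49.0 + 7.6158*I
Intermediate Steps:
R = 127
U(d) = √(127 + d) (U(d) = √(d + 127) = √(127 + d))
y(-221, -80) + U(-185) = 49 + √(127 - 185) = 49 + √(-58) = 49 + I*√58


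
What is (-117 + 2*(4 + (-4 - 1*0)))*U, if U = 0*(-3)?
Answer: 0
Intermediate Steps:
U = 0
(-117 + 2*(4 + (-4 - 1*0)))*U = (-117 + 2*(4 + (-4 - 1*0)))*0 = (-117 + 2*(4 + (-4 + 0)))*0 = (-117 + 2*(4 - 4))*0 = (-117 + 2*0)*0 = (-117 + 0)*0 = -117*0 = 0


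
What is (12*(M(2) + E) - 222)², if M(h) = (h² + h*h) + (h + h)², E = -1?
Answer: 2916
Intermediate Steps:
M(h) = 6*h² (M(h) = (h² + h²) + (2*h)² = 2*h² + 4*h² = 6*h²)
(12*(M(2) + E) - 222)² = (12*(6*2² - 1) - 222)² = (12*(6*4 - 1) - 222)² = (12*(24 - 1) - 222)² = (12*23 - 222)² = (276 - 222)² = 54² = 2916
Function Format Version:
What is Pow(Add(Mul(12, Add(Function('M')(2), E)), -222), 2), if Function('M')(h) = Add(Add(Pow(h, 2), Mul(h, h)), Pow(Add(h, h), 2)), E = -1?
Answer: 2916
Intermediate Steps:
Function('M')(h) = Mul(6, Pow(h, 2)) (Function('M')(h) = Add(Add(Pow(h, 2), Pow(h, 2)), Pow(Mul(2, h), 2)) = Add(Mul(2, Pow(h, 2)), Mul(4, Pow(h, 2))) = Mul(6, Pow(h, 2)))
Pow(Add(Mul(12, Add(Function('M')(2), E)), -222), 2) = Pow(Add(Mul(12, Add(Mul(6, Pow(2, 2)), -1)), -222), 2) = Pow(Add(Mul(12, Add(Mul(6, 4), -1)), -222), 2) = Pow(Add(Mul(12, Add(24, -1)), -222), 2) = Pow(Add(Mul(12, 23), -222), 2) = Pow(Add(276, -222), 2) = Pow(54, 2) = 2916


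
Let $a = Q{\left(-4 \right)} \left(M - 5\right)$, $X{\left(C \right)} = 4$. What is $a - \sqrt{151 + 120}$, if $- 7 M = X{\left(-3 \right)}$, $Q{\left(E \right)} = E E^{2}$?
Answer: $\frac{2496}{7} - \sqrt{271} \approx 340.11$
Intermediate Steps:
$Q{\left(E \right)} = E^{3}$
$M = - \frac{4}{7}$ ($M = \left(- \frac{1}{7}\right) 4 = - \frac{4}{7} \approx -0.57143$)
$a = \frac{2496}{7}$ ($a = \left(-4\right)^{3} \left(- \frac{4}{7} - 5\right) = \left(-64\right) \left(- \frac{39}{7}\right) = \frac{2496}{7} \approx 356.57$)
$a - \sqrt{151 + 120} = \frac{2496}{7} - \sqrt{151 + 120} = \frac{2496}{7} - \sqrt{271}$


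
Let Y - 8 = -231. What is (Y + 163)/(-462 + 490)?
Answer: -15/7 ≈ -2.1429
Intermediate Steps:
Y = -223 (Y = 8 - 231 = -223)
(Y + 163)/(-462 + 490) = (-223 + 163)/(-462 + 490) = -60/28 = -60*1/28 = -15/7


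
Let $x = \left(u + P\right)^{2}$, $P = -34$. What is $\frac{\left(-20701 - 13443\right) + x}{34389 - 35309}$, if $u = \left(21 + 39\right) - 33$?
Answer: $\frac{6819}{184} \approx 37.06$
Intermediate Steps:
$u = 27$ ($u = 60 - 33 = 27$)
$x = 49$ ($x = \left(27 - 34\right)^{2} = \left(-7\right)^{2} = 49$)
$\frac{\left(-20701 - 13443\right) + x}{34389 - 35309} = \frac{\left(-20701 - 13443\right) + 49}{34389 - 35309} = \frac{\left(-20701 - 13443\right) + 49}{-920} = \left(-34144 + 49\right) \left(- \frac{1}{920}\right) = \left(-34095\right) \left(- \frac{1}{920}\right) = \frac{6819}{184}$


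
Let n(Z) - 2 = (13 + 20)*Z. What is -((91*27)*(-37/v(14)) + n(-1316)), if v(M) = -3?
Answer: 13123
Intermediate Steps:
n(Z) = 2 + 33*Z (n(Z) = 2 + (13 + 20)*Z = 2 + 33*Z)
-((91*27)*(-37/v(14)) + n(-1316)) = -((91*27)*(-37/(-3)) + (2 + 33*(-1316))) = -(2457*(-37*(-1/3)) + (2 - 43428)) = -(2457*(37/3) - 43426) = -(30303 - 43426) = -1*(-13123) = 13123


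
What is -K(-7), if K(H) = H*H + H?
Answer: -42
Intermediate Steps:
K(H) = H + H**2 (K(H) = H**2 + H = H + H**2)
-K(-7) = -(-7)*(1 - 7) = -(-7)*(-6) = -1*42 = -42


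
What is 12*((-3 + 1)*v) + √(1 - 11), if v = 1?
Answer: -24 + I*√10 ≈ -24.0 + 3.1623*I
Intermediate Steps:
12*((-3 + 1)*v) + √(1 - 11) = 12*((-3 + 1)*1) + √(1 - 11) = 12*(-2*1) + √(-10) = 12*(-2) + I*√10 = -24 + I*√10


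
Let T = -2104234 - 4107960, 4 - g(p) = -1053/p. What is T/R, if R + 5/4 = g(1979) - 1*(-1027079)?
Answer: -49175727704/8130383345 ≈ -6.0484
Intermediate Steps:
g(p) = 4 + 1053/p (g(p) = 4 - (-1053)/p = 4 + 1053/p)
R = 8130383345/7916 (R = -5/4 + ((4 + 1053/1979) - 1*(-1027079)) = -5/4 + ((4 + 1053*(1/1979)) + 1027079) = -5/4 + ((4 + 1053/1979) + 1027079) = -5/4 + (8969/1979 + 1027079) = -5/4 + 2032598310/1979 = 8130383345/7916 ≈ 1.0271e+6)
T = -6212194
T/R = -6212194/8130383345/7916 = -6212194*7916/8130383345 = -49175727704/8130383345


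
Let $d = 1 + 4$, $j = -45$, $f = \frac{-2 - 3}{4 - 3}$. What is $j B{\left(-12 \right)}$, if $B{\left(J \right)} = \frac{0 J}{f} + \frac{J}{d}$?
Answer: $108$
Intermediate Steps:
$f = -5$ ($f = - \frac{5}{1} = \left(-5\right) 1 = -5$)
$d = 5$
$B{\left(J \right)} = \frac{J}{5}$ ($B{\left(J \right)} = \frac{0 J}{-5} + \frac{J}{5} = 0 \left(- \frac{1}{5}\right) + J \frac{1}{5} = 0 + \frac{J}{5} = \frac{J}{5}$)
$j B{\left(-12 \right)} = - 45 \cdot \frac{1}{5} \left(-12\right) = \left(-45\right) \left(- \frac{12}{5}\right) = 108$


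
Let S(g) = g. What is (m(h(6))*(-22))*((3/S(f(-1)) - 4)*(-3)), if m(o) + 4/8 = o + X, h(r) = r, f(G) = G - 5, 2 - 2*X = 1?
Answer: -1782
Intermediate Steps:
X = ½ (X = 1 - ½*1 = 1 - ½ = ½ ≈ 0.50000)
f(G) = -5 + G
m(o) = o (m(o) = -½ + (o + ½) = -½ + (½ + o) = o)
(m(h(6))*(-22))*((3/S(f(-1)) - 4)*(-3)) = (6*(-22))*((3/(-5 - 1) - 4)*(-3)) = -132*(3/(-6) - 4)*(-3) = -132*(3*(-⅙) - 4)*(-3) = -132*(-½ - 4)*(-3) = -(-594)*(-3) = -132*27/2 = -1782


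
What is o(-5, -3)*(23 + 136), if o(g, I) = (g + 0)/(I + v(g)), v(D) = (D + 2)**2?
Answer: -265/2 ≈ -132.50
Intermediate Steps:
v(D) = (2 + D)**2
o(g, I) = g/(I + (2 + g)**2) (o(g, I) = (g + 0)/(I + (2 + g)**2) = g/(I + (2 + g)**2))
o(-5, -3)*(23 + 136) = (-5/(-3 + (2 - 5)**2))*(23 + 136) = -5/(-3 + (-3)**2)*159 = -5/(-3 + 9)*159 = -5/6*159 = -265/2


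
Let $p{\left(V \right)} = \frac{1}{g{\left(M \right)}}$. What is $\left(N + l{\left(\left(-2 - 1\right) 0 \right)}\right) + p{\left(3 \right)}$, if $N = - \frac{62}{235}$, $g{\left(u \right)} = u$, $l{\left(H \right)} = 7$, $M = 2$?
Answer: $\frac{3401}{470} \approx 7.2362$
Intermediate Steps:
$N = - \frac{62}{235}$ ($N = \left(-62\right) \frac{1}{235} = - \frac{62}{235} \approx -0.26383$)
$p{\left(V \right)} = \frac{1}{2}$
$\left(N + l{\left(\left(-2 - 1\right) 0 \right)}\right) + p{\left(3 \right)} = \left(- \frac{62}{235} + 7\right) + \frac{1}{2} = \frac{1583}{235} + \frac{1}{2} = \frac{3401}{470}$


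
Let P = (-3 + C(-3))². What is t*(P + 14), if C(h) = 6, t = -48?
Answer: -1104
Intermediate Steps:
P = 9 (P = (-3 + 6)² = 3² = 9)
t*(P + 14) = -48*(9 + 14) = -48*23 = -1104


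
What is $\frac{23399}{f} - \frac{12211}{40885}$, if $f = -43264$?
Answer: $- \frac{114228063}{136065280} \approx -0.83951$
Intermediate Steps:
$\frac{23399}{f} - \frac{12211}{40885} = \frac{23399}{-43264} - \frac{12211}{40885} = 23399 \left(- \frac{1}{43264}\right) - \frac{12211}{40885} = - \frac{23399}{43264} - \frac{12211}{40885} = - \frac{114228063}{136065280}$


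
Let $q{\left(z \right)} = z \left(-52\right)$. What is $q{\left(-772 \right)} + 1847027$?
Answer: $1887171$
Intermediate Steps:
$q{\left(z \right)} = - 52 z$
$q{\left(-772 \right)} + 1847027 = \left(-52\right) \left(-772\right) + 1847027 = 40144 + 1847027 = 1887171$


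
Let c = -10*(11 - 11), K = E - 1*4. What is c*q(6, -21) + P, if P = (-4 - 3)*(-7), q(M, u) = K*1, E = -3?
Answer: 49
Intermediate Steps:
K = -7 (K = -3 - 1*4 = -3 - 4 = -7)
q(M, u) = -7 (q(M, u) = -7*1 = -7)
c = 0 (c = -10*0 = 0)
P = 49 (P = -7*(-7) = 49)
c*q(6, -21) + P = 0*(-7) + 49 = 0 + 49 = 49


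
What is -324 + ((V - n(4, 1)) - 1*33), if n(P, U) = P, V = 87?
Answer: -274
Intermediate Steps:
-324 + ((V - n(4, 1)) - 1*33) = -324 + ((87 - 1*4) - 1*33) = -324 + ((87 - 4) - 33) = -324 + (83 - 33) = -324 + 50 = -274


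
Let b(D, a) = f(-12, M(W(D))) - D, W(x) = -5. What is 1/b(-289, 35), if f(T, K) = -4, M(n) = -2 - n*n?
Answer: 1/285 ≈ 0.0035088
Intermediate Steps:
M(n) = -2 - n**2
b(D, a) = -4 - D
1/b(-289, 35) = 1/(-4 - 1*(-289)) = 1/(-4 + 289) = 1/285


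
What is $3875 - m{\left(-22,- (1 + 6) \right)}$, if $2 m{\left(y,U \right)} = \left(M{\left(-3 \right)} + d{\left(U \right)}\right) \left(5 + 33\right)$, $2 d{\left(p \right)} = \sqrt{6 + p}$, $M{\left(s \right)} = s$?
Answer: $3932 - \frac{19 i}{2} \approx 3932.0 - 9.5 i$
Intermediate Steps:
$d{\left(p \right)} = \frac{\sqrt{6 + p}}{2}$
$m{\left(y,U \right)} = -57 + \frac{19 \sqrt{6 + U}}{2}$ ($m{\left(y,U \right)} = \frac{\left(-3 + \frac{\sqrt{6 + U}}{2}\right) \left(5 + 33\right)}{2} = \frac{\left(-3 + \frac{\sqrt{6 + U}}{2}\right) 38}{2} = \frac{-114 + 19 \sqrt{6 + U}}{2} = -57 + \frac{19 \sqrt{6 + U}}{2}$)
$3875 - m{\left(-22,- (1 + 6) \right)} = 3875 - \left(-57 + \frac{19 \sqrt{6 - \left(1 + 6\right)}}{2}\right) = 3875 - \left(-57 + \frac{19 \sqrt{6 - 7}}{2}\right) = 3875 - \left(-57 + \frac{19 \sqrt{-1}}{2}\right) = 3875 - \left(-57 + \frac{19 i}{2}\right) = 3875 + \left(57 - \frac{19 i}{2}\right) = 3932 - \frac{19 i}{2}$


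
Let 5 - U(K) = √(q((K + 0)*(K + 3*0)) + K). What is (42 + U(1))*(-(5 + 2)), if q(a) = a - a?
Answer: -322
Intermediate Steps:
q(a) = 0
U(K) = 5 - √K (U(K) = 5 - √(0 + K) = 5 - √K)
(42 + U(1))*(-(5 + 2)) = (42 + (5 - √1))*(-(5 + 2)) = (42 + (5 - 1*1))*(-1*7) = (42 + (5 - 1))*(-7) = (42 + 4)*(-7) = 46*(-7) = -322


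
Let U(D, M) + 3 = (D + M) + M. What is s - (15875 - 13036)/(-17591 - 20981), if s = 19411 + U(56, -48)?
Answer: 747065335/38572 ≈ 19368.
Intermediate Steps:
U(D, M) = -3 + D + 2*M (U(D, M) = -3 + ((D + M) + M) = -3 + (D + 2*M) = -3 + D + 2*M)
s = 19368 (s = 19411 + (-3 + 56 + 2*(-48)) = 19411 + (-3 + 56 - 96) = 19411 - 43 = 19368)
s - (15875 - 13036)/(-17591 - 20981) = 19368 - (15875 - 13036)/(-17591 - 20981) = 19368 - 2839/(-38572) = 19368 - 2839*(-1)/38572 = 19368 - 1*(-2839/38572) = 19368 + 2839/38572 = 747065335/38572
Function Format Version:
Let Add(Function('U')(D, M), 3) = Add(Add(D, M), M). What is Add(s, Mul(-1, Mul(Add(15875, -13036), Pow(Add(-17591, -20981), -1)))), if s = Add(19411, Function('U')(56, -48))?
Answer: Rational(747065335, 38572) ≈ 19368.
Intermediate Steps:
Function('U')(D, M) = Add(-3, D, Mul(2, M)) (Function('U')(D, M) = Add(-3, Add(Add(D, M), M)) = Add(-3, Add(D, Mul(2, M))) = Add(-3, D, Mul(2, M)))
s = 19368 (s = Add(19411, Add(-3, 56, Mul(2, -48))) = Add(19411, Add(-3, 56, -96)) = Add(19411, -43) = 19368)
Add(s, Mul(-1, Mul(Add(15875, -13036), Pow(Add(-17591, -20981), -1)))) = Add(19368, Mul(-1, Mul(Add(15875, -13036), Pow(Add(-17591, -20981), -1)))) = Add(19368, Mul(-1, Mul(2839, Pow(-38572, -1)))) = Add(19368, Mul(-1, Mul(2839, Rational(-1, 38572)))) = Add(19368, Mul(-1, Rational(-2839, 38572))) = Add(19368, Rational(2839, 38572)) = Rational(747065335, 38572)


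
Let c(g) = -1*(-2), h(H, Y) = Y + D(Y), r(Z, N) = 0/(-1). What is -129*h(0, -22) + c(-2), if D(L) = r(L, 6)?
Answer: 2840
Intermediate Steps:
r(Z, N) = 0 (r(Z, N) = 0*(-1) = 0)
D(L) = 0
h(H, Y) = Y (h(H, Y) = Y + 0 = Y)
c(g) = 2
-129*h(0, -22) + c(-2) = -129*(-22) + 2 = 2838 + 2 = 2840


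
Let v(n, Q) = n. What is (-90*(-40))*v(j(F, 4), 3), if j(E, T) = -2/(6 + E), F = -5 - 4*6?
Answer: 7200/23 ≈ 313.04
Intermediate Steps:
F = -29 (F = -5 - 24 = -29)
j(E, T) = -2/(6 + E)
(-90*(-40))*v(j(F, 4), 3) = (-90*(-40))*(-2/(6 - 29)) = 3600*(-2/(-23)) = 3600*(-2*(-1/23)) = 3600*(2/23) = 7200/23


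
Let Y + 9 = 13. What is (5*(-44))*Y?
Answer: -880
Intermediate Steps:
Y = 4 (Y = -9 + 13 = 4)
(5*(-44))*Y = (5*(-44))*4 = -220*4 = -880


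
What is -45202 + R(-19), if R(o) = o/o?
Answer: -45201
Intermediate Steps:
R(o) = 1
-45202 + R(-19) = -45202 + 1 = -45201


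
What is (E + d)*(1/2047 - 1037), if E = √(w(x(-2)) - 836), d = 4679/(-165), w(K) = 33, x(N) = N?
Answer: 9932291102/337755 - 2122738*I*√803/2047 ≈ 29407.0 - 29386.0*I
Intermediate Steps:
d = -4679/165 (d = 4679*(-1/165) = -4679/165 ≈ -28.358)
E = I*√803 (E = √(33 - 836) = √(-803) = I*√803 ≈ 28.337*I)
(E + d)*(1/2047 - 1037) = (I*√803 - 4679/165)*(1/2047 - 1037) = (-4679/165 + I*√803)*(1/2047 - 1037) = (-4679/165 + I*√803)*(-2122738/2047) = 9932291102/337755 - 2122738*I*√803/2047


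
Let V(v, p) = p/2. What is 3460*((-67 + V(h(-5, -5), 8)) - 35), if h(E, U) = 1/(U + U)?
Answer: -339080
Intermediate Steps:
h(E, U) = 1/(2*U)
V(v, p) = p/2 (V(v, p) = p*(½) = p/2)
3460*((-67 + V(h(-5, -5), 8)) - 35) = 3460*((-67 + (½)*8) - 35) = 3460*((-67 + 4) - 35) = 3460*(-63 - 35) = 3460*(-98) = -339080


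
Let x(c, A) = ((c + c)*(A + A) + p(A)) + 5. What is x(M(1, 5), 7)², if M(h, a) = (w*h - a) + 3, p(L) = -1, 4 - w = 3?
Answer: 576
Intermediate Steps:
w = 1 (w = 4 - 1*3 = 4 - 3 = 1)
M(h, a) = 3 + h - a (M(h, a) = (1*h - a) + 3 = (h - a) + 3 = 3 + h - a)
x(c, A) = 4 + 4*A*c (x(c, A) = ((c + c)*(A + A) - 1) + 5 = ((2*c)*(2*A) - 1) + 5 = (4*A*c - 1) + 5 = (-1 + 4*A*c) + 5 = 4 + 4*A*c)
x(M(1, 5), 7)² = (4 + 4*7*(3 + 1 - 1*5))² = (4 + 4*7*(3 + 1 - 5))² = (4 + 4*7*(-1))² = (4 - 28)² = (-24)² = 576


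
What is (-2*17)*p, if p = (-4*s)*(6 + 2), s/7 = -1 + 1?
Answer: 0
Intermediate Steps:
s = 0 (s = 7*(-1 + 1) = 7*0 = 0)
p = 0 (p = (-4*0)*(6 + 2) = 0*8 = 0)
(-2*17)*p = -2*17*0 = -34*0 = 0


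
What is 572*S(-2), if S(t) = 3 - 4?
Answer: -572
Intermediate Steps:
S(t) = -1
572*S(-2) = 572*(-1) = -572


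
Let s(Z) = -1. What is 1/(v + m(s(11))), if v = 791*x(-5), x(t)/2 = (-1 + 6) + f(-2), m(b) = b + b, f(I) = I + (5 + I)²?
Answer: 1/18982 ≈ 5.2681e-5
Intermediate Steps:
m(b) = 2*b
x(t) = 24 (x(t) = 2*((-1 + 6) + (-2 + (5 - 2)²)) = 2*(5 + (-2 + 3²)) = 2*(5 + (-2 + 9)) = 2*(5 + 7) = 2*12 = 24)
v = 18984 (v = 791*24 = 18984)
1/(v + m(s(11))) = 1/(18984 + 2*(-1)) = 1/(18984 - 2) = 1/18982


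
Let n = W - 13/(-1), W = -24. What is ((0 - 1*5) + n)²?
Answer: 256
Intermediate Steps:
n = -11 (n = -24 - 13/(-1) = -24 - 13*(-1) = -24 + 13 = -11)
((0 - 1*5) + n)² = ((0 - 1*5) - 11)² = ((0 - 5) - 11)² = (-5 - 11)² = (-16)² = 256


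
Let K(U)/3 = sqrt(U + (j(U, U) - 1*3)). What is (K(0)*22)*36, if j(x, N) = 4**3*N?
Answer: 2376*I*sqrt(3) ≈ 4115.4*I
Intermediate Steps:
j(x, N) = 64*N
K(U) = 3*sqrt(-3 + 65*U) (K(U) = 3*sqrt(U + (64*U - 1*3)) = 3*sqrt(U + (64*U - 3)) = 3*sqrt(U + (-3 + 64*U)) = 3*sqrt(-3 + 65*U))
(K(0)*22)*36 = ((3*sqrt(-3 + 65*0))*22)*36 = ((3*sqrt(-3 + 0))*22)*36 = ((3*sqrt(-3))*22)*36 = ((3*(I*sqrt(3)))*22)*36 = ((3*I*sqrt(3))*22)*36 = (66*I*sqrt(3))*36 = 2376*I*sqrt(3)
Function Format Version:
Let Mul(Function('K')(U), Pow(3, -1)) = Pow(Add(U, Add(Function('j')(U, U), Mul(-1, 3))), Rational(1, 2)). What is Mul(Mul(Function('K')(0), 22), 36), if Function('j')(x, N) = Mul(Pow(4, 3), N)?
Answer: Mul(2376, I, Pow(3, Rational(1, 2))) ≈ Mul(4115.4, I)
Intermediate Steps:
Function('j')(x, N) = Mul(64, N)
Function('K')(U) = Mul(3, Pow(Add(-3, Mul(65, U)), Rational(1, 2))) (Function('K')(U) = Mul(3, Pow(Add(U, Add(Mul(64, U), Mul(-1, 3))), Rational(1, 2))) = Mul(3, Pow(Add(U, Add(Mul(64, U), -3)), Rational(1, 2))) = Mul(3, Pow(Add(U, Add(-3, Mul(64, U))), Rational(1, 2))) = Mul(3, Pow(Add(-3, Mul(65, U)), Rational(1, 2))))
Mul(Mul(Function('K')(0), 22), 36) = Mul(Mul(Mul(3, Pow(Add(-3, Mul(65, 0)), Rational(1, 2))), 22), 36) = Mul(Mul(Mul(3, Pow(Add(-3, 0), Rational(1, 2))), 22), 36) = Mul(Mul(Mul(3, Pow(-3, Rational(1, 2))), 22), 36) = Mul(Mul(Mul(3, Mul(I, Pow(3, Rational(1, 2)))), 22), 36) = Mul(Mul(Mul(3, I, Pow(3, Rational(1, 2))), 22), 36) = Mul(Mul(66, I, Pow(3, Rational(1, 2))), 36) = Mul(2376, I, Pow(3, Rational(1, 2)))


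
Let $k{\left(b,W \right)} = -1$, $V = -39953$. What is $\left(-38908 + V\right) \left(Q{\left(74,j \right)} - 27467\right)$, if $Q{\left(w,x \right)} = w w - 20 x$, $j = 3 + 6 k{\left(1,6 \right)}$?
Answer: $1729500591$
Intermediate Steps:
$j = -3$ ($j = 3 + 6 \left(-1\right) = 3 - 6 = -3$)
$Q{\left(w,x \right)} = w^{2} - 20 x$
$\left(-38908 + V\right) \left(Q{\left(74,j \right)} - 27467\right) = \left(-38908 - 39953\right) \left(\left(74^{2} - -60\right) - 27467\right) = - 78861 \left(\left(5476 + 60\right) - 27467\right) = - 78861 \left(5536 - 27467\right) = \left(-78861\right) \left(-21931\right) = 1729500591$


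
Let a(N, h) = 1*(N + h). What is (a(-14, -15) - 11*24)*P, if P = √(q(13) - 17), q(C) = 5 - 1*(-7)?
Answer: -293*I*√5 ≈ -655.17*I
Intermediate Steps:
q(C) = 12 (q(C) = 5 + 7 = 12)
a(N, h) = N + h
P = I*√5 (P = √(12 - 17) = √(-5) = I*√5 ≈ 2.2361*I)
(a(-14, -15) - 11*24)*P = ((-14 - 15) - 11*24)*(I*√5) = (-29 - 264)*(I*√5) = -293*I*√5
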